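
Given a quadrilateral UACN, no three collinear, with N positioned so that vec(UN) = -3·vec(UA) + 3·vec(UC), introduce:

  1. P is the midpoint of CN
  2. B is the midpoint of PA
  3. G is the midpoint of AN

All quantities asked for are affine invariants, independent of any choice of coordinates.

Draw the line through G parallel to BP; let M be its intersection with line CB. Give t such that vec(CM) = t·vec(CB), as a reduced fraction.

t = 3/2

Set U = (0, 0), A = (1, 0), C = (0, 1), N = (-3, 3); any affine frame gives the same invariant.
1. P is the midpoint of CN ⇒ P = (-3/2, 2)
2. B is the midpoint of PA ⇒ B = (-1/4, 1)
3. G is the midpoint of AN ⇒ G = (-1, 3/2)
through G parallel to BP: direction (-5/4, 1); meets CB at M = (-3/8, 1)
M = C + t·(B−C) with t = 3/2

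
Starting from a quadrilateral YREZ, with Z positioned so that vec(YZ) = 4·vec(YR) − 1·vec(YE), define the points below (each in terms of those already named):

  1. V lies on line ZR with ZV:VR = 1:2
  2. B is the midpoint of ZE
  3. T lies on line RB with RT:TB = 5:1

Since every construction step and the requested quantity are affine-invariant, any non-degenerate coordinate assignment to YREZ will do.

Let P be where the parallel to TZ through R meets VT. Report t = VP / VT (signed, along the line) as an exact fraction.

Set Y = (0, 0), R = (1, 0), E = (0, 1), Z = (4, -1); any affine frame gives the same invariant.
1. V lies on line ZR with ZV:VR = 1:2 ⇒ V = (3, -2/3)
2. B is the midpoint of ZE ⇒ B = (2, 0)
3. T lies on line RB with RT:TB = 5:1 ⇒ T = (11/6, 0)
through R parallel to TZ: direction (13/6, -1); meets VT at P = (16/3, -2)
P = V + t·(T−V) with t = -2

t = -2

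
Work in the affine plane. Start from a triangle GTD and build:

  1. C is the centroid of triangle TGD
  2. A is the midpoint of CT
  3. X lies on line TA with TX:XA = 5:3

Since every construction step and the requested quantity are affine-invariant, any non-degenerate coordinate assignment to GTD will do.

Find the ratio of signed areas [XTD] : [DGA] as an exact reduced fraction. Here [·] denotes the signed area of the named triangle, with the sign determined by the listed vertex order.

Work in coordinates with G = (0, 0), T = (1, 0), D = (0, 1).
1. C is the centroid of triangle TGD ⇒ C = (1/3, 1/3)
2. A is the midpoint of CT ⇒ A = (2/3, 1/6)
3. X lies on line TA with TX:XA = 5:3 ⇒ X = (19/24, 5/48)
2·[XTD] = 5/48, 2·[DGA] = 2/3
[XTD]:[DGA] = 5/48:2/3 = 5/32

[XTD]:[DGA] = 5/32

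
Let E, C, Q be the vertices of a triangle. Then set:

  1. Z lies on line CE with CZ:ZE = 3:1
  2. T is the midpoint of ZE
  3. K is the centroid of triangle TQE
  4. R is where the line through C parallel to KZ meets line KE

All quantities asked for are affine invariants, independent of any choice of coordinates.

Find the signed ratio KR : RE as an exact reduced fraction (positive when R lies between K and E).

KR:RE = -3/4

Work in coordinates with E = (0, 0), C = (1, 0), Q = (0, 1).
1. Z lies on line CE with CZ:ZE = 3:1 ⇒ Z = (1/4, 0)
2. T is the midpoint of ZE ⇒ T = (1/8, 0)
3. K is the centroid of triangle TQE ⇒ K = (1/24, 1/3)
4. R is where the line through C parallel to KZ meets line KE ⇒ R = (1/6, 4/3)
R = K + t·(E−K) with t = -3, so KR:RE = t:(1−t) = -3:4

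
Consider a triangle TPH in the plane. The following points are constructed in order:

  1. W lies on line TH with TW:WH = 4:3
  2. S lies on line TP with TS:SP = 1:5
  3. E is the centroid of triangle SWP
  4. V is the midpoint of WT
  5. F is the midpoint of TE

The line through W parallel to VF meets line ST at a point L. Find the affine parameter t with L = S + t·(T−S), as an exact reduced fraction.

t = -5/2

Assign T = (0, 0), P = (1, 0), H = (0, 1) — the answer is frame-independent, so this choice is without loss of generality.
1. W lies on line TH with TW:WH = 4:3 ⇒ W = (0, 4/7)
2. S lies on line TP with TS:SP = 1:5 ⇒ S = (1/6, 0)
3. E is the centroid of triangle SWP ⇒ E = (7/18, 4/21)
4. V is the midpoint of WT ⇒ V = (0, 2/7)
5. F is the midpoint of TE ⇒ F = (7/36, 2/21)
through W parallel to VF: direction (7/36, -4/21); meets ST at L = (7/12, 0)
L = S + t·(T−S) with t = -5/2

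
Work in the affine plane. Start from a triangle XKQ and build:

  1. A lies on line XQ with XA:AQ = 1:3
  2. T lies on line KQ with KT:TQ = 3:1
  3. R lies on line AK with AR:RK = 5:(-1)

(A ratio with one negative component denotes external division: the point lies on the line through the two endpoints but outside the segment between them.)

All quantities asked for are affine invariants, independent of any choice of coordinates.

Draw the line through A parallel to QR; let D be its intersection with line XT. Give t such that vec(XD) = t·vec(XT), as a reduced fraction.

t = 20/77

Choose coordinates X = (0, 0), K = (1, 0), Q = (0, 1).
1. A lies on line XQ with XA:AQ = 1:3 ⇒ A = (0, 1/4)
2. T lies on line KQ with KT:TQ = 3:1 ⇒ T = (1/4, 3/4)
3. R lies on line AK with AR:RK = 5:(-1) ⇒ R = (5/4, -1/16)
through A parallel to QR: direction (5/4, -17/16); meets XT at D = (5/77, 15/77)
D = X + t·(T−X) with t = 20/77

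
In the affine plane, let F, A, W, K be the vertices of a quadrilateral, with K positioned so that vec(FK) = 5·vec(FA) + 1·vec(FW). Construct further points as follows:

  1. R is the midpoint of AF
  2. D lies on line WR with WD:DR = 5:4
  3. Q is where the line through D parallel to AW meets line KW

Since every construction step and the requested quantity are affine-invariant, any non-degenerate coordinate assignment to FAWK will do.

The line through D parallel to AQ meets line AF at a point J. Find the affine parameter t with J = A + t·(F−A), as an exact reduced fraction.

Choose coordinates F = (0, 0), A = (1, 0), W = (0, 1), K = (5, 1).
1. R is the midpoint of AF ⇒ R = (1/2, 0)
2. D lies on line WR with WD:DR = 5:4 ⇒ D = (5/18, 4/9)
3. Q is where the line through D parallel to AW meets line KW ⇒ Q = (-5/18, 1)
through D parallel to AQ: direction (-23/18, 1); meets AF at J = (137/162, 0)
J = A + t·(F−A) with t = 25/162

t = 25/162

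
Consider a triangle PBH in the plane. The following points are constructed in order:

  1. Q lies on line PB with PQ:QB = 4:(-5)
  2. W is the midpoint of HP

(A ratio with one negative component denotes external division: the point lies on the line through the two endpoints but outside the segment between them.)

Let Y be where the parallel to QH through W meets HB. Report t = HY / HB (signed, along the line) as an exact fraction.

Assign P = (0, 0), B = (1, 0), H = (0, 1) — the answer is frame-independent, so this choice is without loss of generality.
1. Q lies on line PB with PQ:QB = 4:(-5) ⇒ Q = (-4, 0)
2. W is the midpoint of HP ⇒ W = (0, 1/2)
through W parallel to QH: direction (4, 1); meets HB at Y = (2/5, 3/5)
Y = H + t·(B−H) with t = 2/5

t = 2/5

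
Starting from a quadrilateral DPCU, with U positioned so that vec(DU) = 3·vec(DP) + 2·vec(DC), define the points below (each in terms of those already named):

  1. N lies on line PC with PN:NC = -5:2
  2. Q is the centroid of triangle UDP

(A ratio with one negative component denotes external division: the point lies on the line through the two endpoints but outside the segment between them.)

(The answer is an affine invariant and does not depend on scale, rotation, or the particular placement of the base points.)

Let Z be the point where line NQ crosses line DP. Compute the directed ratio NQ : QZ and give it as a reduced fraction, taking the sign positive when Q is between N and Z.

Work in coordinates with D = (0, 0), P = (1, 0), C = (0, 1), U = (3, 2).
1. N lies on line PC with PN:NC = -5:2 ⇒ N = (-2/3, 5/3)
2. Q is the centroid of triangle UDP ⇒ Q = (4/3, 2/3)
line NQ meets DP at Z = (8/3, 0)
Q = N + t·(Z−N) with t = 3/5, so NQ:QZ = 3/5:2/5

NQ:QZ = 3/2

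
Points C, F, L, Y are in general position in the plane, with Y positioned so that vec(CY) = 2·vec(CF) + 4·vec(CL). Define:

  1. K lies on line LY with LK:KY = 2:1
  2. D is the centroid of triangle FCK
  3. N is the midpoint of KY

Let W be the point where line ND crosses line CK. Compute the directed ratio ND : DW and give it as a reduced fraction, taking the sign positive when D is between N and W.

Set C = (0, 0), F = (1, 0), L = (0, 1), Y = (2, 4); any affine frame gives the same invariant.
1. K lies on line LY with LK:KY = 2:1 ⇒ K = (4/3, 3)
2. D is the centroid of triangle FCK ⇒ D = (7/9, 1)
3. N is the midpoint of KY ⇒ N = (5/3, 7/2)
line ND meets CK at W = (19/9, 19/4)
D = N + t·(W−N) with t = -2, so ND:DW = -2:3

ND:DW = -2/3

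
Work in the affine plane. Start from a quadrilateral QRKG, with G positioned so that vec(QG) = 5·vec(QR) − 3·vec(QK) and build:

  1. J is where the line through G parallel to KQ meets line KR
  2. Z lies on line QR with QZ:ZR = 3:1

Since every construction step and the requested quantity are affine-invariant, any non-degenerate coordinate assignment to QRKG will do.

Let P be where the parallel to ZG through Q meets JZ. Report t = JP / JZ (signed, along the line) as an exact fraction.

t = 8/17

Assign Q = (0, 0), R = (1, 0), K = (0, 1), G = (5, -3) — the answer is frame-independent, so this choice is without loss of generality.
1. J is where the line through G parallel to KQ meets line KR ⇒ J = (5, -4)
2. Z lies on line QR with QZ:ZR = 3:1 ⇒ Z = (3/4, 0)
through Q parallel to ZG: direction (17/4, -3); meets JZ at P = (3, -36/17)
P = J + t·(Z−J) with t = 8/17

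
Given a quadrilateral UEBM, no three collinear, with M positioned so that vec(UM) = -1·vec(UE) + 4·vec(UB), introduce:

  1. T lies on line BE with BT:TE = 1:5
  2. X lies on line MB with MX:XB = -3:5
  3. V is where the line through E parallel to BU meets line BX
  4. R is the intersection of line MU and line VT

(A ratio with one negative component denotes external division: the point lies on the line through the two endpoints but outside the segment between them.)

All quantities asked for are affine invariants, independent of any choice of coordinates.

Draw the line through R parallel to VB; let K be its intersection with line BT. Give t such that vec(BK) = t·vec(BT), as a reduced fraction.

t = 4

Set U = (0, 0), E = (1, 0), B = (0, 1), M = (-1, 4); any affine frame gives the same invariant.
1. T lies on line BE with BT:TE = 1:5 ⇒ T = (1/6, 5/6)
2. X lies on line MB with MX:XB = -3:5 ⇒ X = (-5/2, 17/2)
3. V is where the line through E parallel to BU meets line BX ⇒ V = (1, -2)
4. R is the intersection of line MU and line VT ⇒ R = (-7/3, 28/3)
through R parallel to VB: direction (-1, 3); meets BT at K = (2/3, 1/3)
K = B + t·(T−B) with t = 4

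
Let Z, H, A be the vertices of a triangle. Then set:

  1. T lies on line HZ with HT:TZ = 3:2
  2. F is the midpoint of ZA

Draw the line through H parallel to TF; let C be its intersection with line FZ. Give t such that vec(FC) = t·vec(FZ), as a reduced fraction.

Set Z = (0, 0), H = (1, 0), A = (0, 1); any affine frame gives the same invariant.
1. T lies on line HZ with HT:TZ = 3:2 ⇒ T = (2/5, 0)
2. F is the midpoint of ZA ⇒ F = (0, 1/2)
through H parallel to TF: direction (-2/5, 1/2); meets FZ at C = (0, 5/4)
C = F + t·(Z−F) with t = -3/2

t = -3/2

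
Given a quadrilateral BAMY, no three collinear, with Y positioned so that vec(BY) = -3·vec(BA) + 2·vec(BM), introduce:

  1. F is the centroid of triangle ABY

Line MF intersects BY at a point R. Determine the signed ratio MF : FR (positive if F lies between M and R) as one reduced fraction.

MF:FR = 7/2

Set B = (0, 0), A = (1, 0), M = (0, 1), Y = (-3, 2); any affine frame gives the same invariant.
1. F is the centroid of triangle ABY ⇒ F = (-2/3, 2/3)
line MF meets BY at R = (-6/7, 4/7)
F = M + t·(R−M) with t = 7/9, so MF:FR = 7/9:2/9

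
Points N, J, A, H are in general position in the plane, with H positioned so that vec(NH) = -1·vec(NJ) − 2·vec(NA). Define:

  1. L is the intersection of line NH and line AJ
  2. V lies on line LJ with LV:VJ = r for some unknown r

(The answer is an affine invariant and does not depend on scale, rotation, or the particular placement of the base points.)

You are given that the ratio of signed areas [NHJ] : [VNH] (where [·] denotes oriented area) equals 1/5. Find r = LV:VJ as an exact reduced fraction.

r = -5/4

Set N = (0, 0), J = (1, 0), A = (0, 1), H = (-1, -2); any affine frame gives the same invariant.
1. L is the intersection of line NH and line AJ ⇒ L = (1/3, 2/3)
2. With LV:VJ = r, write λ = r/(r+1) so V = L + λ·(J−L); V is affine-linear in λ
Every point depending on V is an affine combination of V and λ-independent points, so each such coordinate is linear in λ; the λ² term in each signed area is a multiple of (J−L)×(J−L) = 0, so 2·[NHJ] and 2·[VNH] are each linear in λ. Evaluating at λ=0 and λ=1:
  2·[NHJ] = 2,   2·[VNH] = 2·λ
So [NHJ]:[VNH] = (2) / (2·λ). Setting this equal to 1/5:
  2 = 1/5·(2·λ)  ⇒  λ = 5
Then r = λ/(1−λ) = (5)/(-4) = -5/4. Check: with r = -5/4, V = (11/3, -8/3) and [NHJ]:[VNH] = 1/5 as required.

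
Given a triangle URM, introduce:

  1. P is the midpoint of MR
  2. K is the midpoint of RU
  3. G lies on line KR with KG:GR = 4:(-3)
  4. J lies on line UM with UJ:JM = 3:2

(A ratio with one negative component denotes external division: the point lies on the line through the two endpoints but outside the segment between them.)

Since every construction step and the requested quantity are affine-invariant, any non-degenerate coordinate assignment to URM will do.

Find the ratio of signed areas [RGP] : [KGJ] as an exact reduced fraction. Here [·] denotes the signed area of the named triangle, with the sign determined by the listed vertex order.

[RGP]:[KGJ] = 5/8

Choose coordinates U = (0, 0), R = (1, 0), M = (0, 1).
1. P is the midpoint of MR ⇒ P = (1/2, 1/2)
2. K is the midpoint of RU ⇒ K = (1/2, 0)
3. G lies on line KR with KG:GR = 4:(-3) ⇒ G = (5/2, 0)
4. J lies on line UM with UJ:JM = 3:2 ⇒ J = (0, 3/5)
2·[RGP] = 3/4, 2·[KGJ] = 6/5
[RGP]:[KGJ] = 3/4:6/5 = 5/8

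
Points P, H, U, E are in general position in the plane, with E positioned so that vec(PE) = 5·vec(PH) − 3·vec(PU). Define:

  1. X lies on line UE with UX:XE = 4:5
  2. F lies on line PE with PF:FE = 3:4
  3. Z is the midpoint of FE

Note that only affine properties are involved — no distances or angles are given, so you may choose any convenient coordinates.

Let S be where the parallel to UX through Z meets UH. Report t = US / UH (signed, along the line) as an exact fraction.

Set P = (0, 0), H = (1, 0), U = (0, 1), E = (5, -3); any affine frame gives the same invariant.
1. X lies on line UE with UX:XE = 4:5 ⇒ X = (20/9, -7/9)
2. F lies on line PE with PF:FE = 3:4 ⇒ F = (15/7, -9/7)
3. Z is the midpoint of FE ⇒ Z = (25/7, -15/7)
through Z parallel to UX: direction (20/9, -16/9); meets UH at S = (10/7, -3/7)
S = U + t·(H−U) with t = 10/7

t = 10/7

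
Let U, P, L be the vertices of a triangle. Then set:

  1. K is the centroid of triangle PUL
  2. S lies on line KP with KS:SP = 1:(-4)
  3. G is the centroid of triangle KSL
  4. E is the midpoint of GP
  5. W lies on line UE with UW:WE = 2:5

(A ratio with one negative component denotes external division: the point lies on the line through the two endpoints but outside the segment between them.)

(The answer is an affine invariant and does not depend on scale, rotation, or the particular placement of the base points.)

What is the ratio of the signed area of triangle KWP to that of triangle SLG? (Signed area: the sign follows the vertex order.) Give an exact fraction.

Work in coordinates with U = (0, 0), P = (1, 0), L = (0, 1).
1. K is the centroid of triangle PUL ⇒ K = (1/3, 1/3)
2. S lies on line KP with KS:SP = 1:(-4) ⇒ S = (1/9, 4/9)
3. G is the centroid of triangle KSL ⇒ G = (4/27, 16/27)
4. E is the midpoint of GP ⇒ E = (31/54, 8/27)
5. W lies on line UE with UW:WE = 2:5 ⇒ W = (31/189, 16/189)
2·[KWP] = 2/9, 2·[SLG] = -1/27
[KWP]:[SLG] = 2/9:-1/27 = -6

[KWP]:[SLG] = -6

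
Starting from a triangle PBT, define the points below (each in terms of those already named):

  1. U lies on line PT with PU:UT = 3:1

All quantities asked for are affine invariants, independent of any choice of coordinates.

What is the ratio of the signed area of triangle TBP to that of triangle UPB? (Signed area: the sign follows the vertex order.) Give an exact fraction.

[TBP]:[UPB] = -4/3

Assign P = (0, 0), B = (1, 0), T = (0, 1) — the answer is frame-independent, so this choice is without loss of generality.
1. U lies on line PT with PU:UT = 3:1 ⇒ U = (0, 3/4)
2·[TBP] = -1, 2·[UPB] = 3/4
[TBP]:[UPB] = -1:3/4 = -4/3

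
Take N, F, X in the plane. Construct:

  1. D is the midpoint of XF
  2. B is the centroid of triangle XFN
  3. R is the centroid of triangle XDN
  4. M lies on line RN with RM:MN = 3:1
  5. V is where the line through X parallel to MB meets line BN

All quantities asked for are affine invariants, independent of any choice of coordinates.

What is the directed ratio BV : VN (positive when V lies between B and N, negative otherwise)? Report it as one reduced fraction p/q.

Assign N = (0, 0), F = (1, 0), X = (0, 1) — the answer is frame-independent, so this choice is without loss of generality.
1. D is the midpoint of XF ⇒ D = (1/2, 1/2)
2. B is the centroid of triangle XFN ⇒ B = (1/3, 1/3)
3. R is the centroid of triangle XDN ⇒ R = (1/6, 1/2)
4. M lies on line RN with RM:MN = 3:1 ⇒ M = (1/24, 1/8)
5. V is where the line through X parallel to MB meets line BN ⇒ V = (7/2, 7/2)
V = B + t·(N−B) with t = -19/2, so BV:VN = t:(1−t) = -19/2:21/2

BV:VN = -19/21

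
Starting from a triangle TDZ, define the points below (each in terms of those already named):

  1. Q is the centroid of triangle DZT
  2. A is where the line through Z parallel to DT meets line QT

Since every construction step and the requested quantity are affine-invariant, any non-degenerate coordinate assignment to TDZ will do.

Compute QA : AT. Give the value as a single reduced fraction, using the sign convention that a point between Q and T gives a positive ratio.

QA:AT = -2/3

Work in coordinates with T = (0, 0), D = (1, 0), Z = (0, 1).
1. Q is the centroid of triangle DZT ⇒ Q = (1/3, 1/3)
2. A is where the line through Z parallel to DT meets line QT ⇒ A = (1, 1)
A = Q + t·(T−Q) with t = -2, so QA:AT = t:(1−t) = -2:3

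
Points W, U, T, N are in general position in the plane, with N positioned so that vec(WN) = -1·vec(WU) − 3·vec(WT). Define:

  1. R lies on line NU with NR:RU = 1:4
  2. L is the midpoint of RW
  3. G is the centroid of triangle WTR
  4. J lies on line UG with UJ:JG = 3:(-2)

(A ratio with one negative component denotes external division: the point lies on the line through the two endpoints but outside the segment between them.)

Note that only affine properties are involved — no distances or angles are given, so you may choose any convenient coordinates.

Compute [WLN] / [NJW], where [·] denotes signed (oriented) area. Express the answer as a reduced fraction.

[WLN]:[NJW] = 3/64

Assign W = (0, 0), U = (1, 0), T = (0, 1), N = (-1, -3) — the answer is frame-independent, so this choice is without loss of generality.
1. R lies on line NU with NR:RU = 1:4 ⇒ R = (-3/5, -12/5)
2. L is the midpoint of RW ⇒ L = (-3/10, -6/5)
3. G is the centroid of triangle WTR ⇒ G = (-1/5, -7/15)
4. J lies on line UG with UJ:JG = 3:(-2) ⇒ J = (-13/5, -7/5)
2·[WLN] = -3/10, 2·[NJW] = -32/5
[WLN]:[NJW] = -3/10:-32/5 = 3/64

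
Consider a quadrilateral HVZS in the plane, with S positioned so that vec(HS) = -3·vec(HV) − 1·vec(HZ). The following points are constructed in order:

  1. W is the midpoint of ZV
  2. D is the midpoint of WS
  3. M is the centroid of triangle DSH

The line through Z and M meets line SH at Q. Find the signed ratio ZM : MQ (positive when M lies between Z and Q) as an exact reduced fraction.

Work in coordinates with H = (0, 0), V = (1, 0), Z = (0, 1), S = (-3, -1).
1. W is the midpoint of ZV ⇒ W = (1/2, 1/2)
2. D is the midpoint of WS ⇒ D = (-5/4, -1/4)
3. M is the centroid of triangle DSH ⇒ M = (-17/12, -5/12)
line ZM meets SH at Q = (-3/2, -1/2)
M = Z + t·(Q−Z) with t = 17/18, so ZM:MQ = 17/18:1/18

ZM:MQ = 17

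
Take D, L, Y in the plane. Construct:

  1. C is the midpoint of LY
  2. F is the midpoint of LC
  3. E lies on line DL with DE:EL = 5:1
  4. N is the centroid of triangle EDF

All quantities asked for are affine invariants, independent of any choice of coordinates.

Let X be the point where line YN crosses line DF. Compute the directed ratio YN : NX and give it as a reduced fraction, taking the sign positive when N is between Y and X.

Set D = (0, 0), L = (1, 0), Y = (0, 1); any affine frame gives the same invariant.
1. C is the midpoint of LY ⇒ C = (1/2, 1/2)
2. F is the midpoint of LC ⇒ F = (3/4, 1/4)
3. E lies on line DL with DE:EL = 5:1 ⇒ E = (5/6, 0)
4. N is the centroid of triangle EDF ⇒ N = (19/36, 1/12)
line YN meets DF at X = (57/118, 19/118)
N = Y + t·(X−Y) with t = 59/54, so YN:NX = 59/54:-5/54

YN:NX = -59/5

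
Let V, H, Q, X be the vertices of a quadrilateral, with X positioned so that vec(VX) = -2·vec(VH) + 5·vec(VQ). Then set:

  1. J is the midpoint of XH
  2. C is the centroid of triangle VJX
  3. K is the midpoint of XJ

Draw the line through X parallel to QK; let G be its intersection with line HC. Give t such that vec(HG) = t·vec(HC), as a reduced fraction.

Set V = (0, 0), H = (1, 0), Q = (0, 1), X = (-2, 5); any affine frame gives the same invariant.
1. J is the midpoint of XH ⇒ J = (-1/2, 5/2)
2. C is the centroid of triangle VJX ⇒ C = (-5/6, 5/2)
3. K is the midpoint of XJ ⇒ K = (-5/4, 15/4)
through X parallel to QK: direction (-5/4, 11/4); meets HC at G = (-21/23, 60/23)
G = H + t·(C−H) with t = 24/23

t = 24/23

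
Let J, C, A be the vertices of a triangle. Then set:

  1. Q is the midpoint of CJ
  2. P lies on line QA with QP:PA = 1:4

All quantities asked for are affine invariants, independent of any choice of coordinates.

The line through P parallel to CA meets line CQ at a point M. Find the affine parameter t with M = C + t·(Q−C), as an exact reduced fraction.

Work in coordinates with J = (0, 0), C = (1, 0), A = (0, 1).
1. Q is the midpoint of CJ ⇒ Q = (1/2, 0)
2. P lies on line QA with QP:PA = 1:4 ⇒ P = (2/5, 1/5)
through P parallel to CA: direction (-1, 1); meets CQ at M = (3/5, 0)
M = C + t·(Q−C) with t = 4/5

t = 4/5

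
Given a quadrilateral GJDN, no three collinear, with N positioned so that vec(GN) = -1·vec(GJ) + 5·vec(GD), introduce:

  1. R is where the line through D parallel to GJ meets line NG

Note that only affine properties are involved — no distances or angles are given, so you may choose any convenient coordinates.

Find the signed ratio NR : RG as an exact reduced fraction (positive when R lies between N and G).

NR:RG = 4

Work in coordinates with G = (0, 0), J = (1, 0), D = (0, 1), N = (-1, 5).
1. R is where the line through D parallel to GJ meets line NG ⇒ R = (-1/5, 1)
R = N + t·(G−N) with t = 4/5, so NR:RG = t:(1−t) = 4/5:1/5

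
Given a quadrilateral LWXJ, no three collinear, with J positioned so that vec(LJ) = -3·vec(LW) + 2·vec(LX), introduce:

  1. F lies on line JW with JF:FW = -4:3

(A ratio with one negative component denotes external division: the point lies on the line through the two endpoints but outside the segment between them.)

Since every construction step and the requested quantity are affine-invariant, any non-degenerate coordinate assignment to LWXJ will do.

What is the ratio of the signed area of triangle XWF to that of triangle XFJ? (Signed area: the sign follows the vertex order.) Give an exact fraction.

[XWF]:[XFJ] = -3/4

Assign L = (0, 0), W = (1, 0), X = (0, 1), J = (-3, 2) — the answer is frame-independent, so this choice is without loss of generality.
1. F lies on line JW with JF:FW = -4:3 ⇒ F = (13, -6)
2·[XWF] = 6, 2·[XFJ] = -8
[XWF]:[XFJ] = 6:-8 = -3/4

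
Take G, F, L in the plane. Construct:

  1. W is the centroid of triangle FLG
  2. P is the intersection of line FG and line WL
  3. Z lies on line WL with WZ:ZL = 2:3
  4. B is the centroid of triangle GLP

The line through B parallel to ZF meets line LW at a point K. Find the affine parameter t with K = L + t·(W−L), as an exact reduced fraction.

Set G = (0, 0), F = (1, 0), L = (0, 1); any affine frame gives the same invariant.
1. W is the centroid of triangle FLG ⇒ W = (1/3, 1/3)
2. P is the intersection of line FG and line WL ⇒ P = (1/2, 0)
3. Z lies on line WL with WZ:ZL = 2:3 ⇒ Z = (1/5, 3/5)
4. B is the centroid of triangle GLP ⇒ B = (1/6, 1/3)
through B parallel to ZF: direction (4/5, -3/5); meets LW at K = (13/30, 2/15)
K = L + t·(W−L) with t = 13/10

t = 13/10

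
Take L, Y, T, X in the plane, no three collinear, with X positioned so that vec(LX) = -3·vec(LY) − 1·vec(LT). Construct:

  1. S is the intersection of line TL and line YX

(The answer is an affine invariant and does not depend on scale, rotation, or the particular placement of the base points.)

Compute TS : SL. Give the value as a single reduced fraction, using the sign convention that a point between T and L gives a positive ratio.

Set L = (0, 0), Y = (1, 0), T = (0, 1), X = (-3, -1); any affine frame gives the same invariant.
1. S is the intersection of line TL and line YX ⇒ S = (0, -1/4)
S = T + t·(L−T) with t = 5/4, so TS:SL = t:(1−t) = 5/4:-1/4

TS:SL = -5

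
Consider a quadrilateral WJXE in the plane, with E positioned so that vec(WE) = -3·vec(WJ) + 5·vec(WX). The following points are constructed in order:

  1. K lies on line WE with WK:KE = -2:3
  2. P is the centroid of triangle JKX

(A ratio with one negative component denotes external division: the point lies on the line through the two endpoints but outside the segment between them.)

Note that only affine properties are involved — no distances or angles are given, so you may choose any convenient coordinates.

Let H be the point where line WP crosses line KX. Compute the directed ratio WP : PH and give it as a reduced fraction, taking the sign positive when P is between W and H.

Choose coordinates W = (0, 0), J = (1, 0), X = (0, 1), E = (-3, 5).
1. K lies on line WE with WK:KE = -2:3 ⇒ K = (6, -10)
2. P is the centroid of triangle JKX ⇒ P = (7/3, -3)
line WP meets KX at H = (42/23, -54/23)
P = W + t·(H−W) with t = 23/18, so WP:PH = 23/18:-5/18

WP:PH = -23/5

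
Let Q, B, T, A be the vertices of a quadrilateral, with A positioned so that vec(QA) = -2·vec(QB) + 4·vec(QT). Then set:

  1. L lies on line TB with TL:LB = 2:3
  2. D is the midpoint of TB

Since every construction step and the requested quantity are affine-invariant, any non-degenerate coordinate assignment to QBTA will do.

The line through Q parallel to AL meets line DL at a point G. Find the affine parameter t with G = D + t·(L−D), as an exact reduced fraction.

t = 29

Choose coordinates Q = (0, 0), B = (1, 0), T = (0, 1), A = (-2, 4).
1. L lies on line TB with TL:LB = 2:3 ⇒ L = (2/5, 3/5)
2. D is the midpoint of TB ⇒ D = (1/2, 1/2)
through Q parallel to AL: direction (12/5, -17/5); meets DL at G = (-12/5, 17/5)
G = D + t·(L−D) with t = 29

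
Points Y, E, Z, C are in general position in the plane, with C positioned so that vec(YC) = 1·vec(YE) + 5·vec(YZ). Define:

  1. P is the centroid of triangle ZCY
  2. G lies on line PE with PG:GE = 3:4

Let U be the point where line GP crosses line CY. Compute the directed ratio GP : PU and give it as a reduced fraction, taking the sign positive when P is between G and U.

GP:PU = -48/7

Choose coordinates Y = (0, 0), E = (1, 0), Z = (0, 1), C = (1, 5).
1. P is the centroid of triangle ZCY ⇒ P = (1/3, 2)
2. G lies on line PE with PG:GE = 3:4 ⇒ G = (13/21, 8/7)
line GP meets CY at U = (3/8, 15/8)
P = G + t·(U−G) with t = 48/41, so GP:PU = 48/41:-7/41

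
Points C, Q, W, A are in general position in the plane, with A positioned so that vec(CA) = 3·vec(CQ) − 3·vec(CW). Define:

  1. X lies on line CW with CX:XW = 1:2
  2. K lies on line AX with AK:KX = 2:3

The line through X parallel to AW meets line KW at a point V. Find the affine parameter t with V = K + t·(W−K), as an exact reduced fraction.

t = -3/2

Work in coordinates with C = (0, 0), Q = (1, 0), W = (0, 1), A = (3, -3).
1. X lies on line CW with CX:XW = 1:2 ⇒ X = (0, 1/3)
2. K lies on line AX with AK:KX = 2:3 ⇒ K = (9/5, -5/3)
through X parallel to AW: direction (-3, 4); meets KW at V = (9/2, -17/3)
V = K + t·(W−K) with t = -3/2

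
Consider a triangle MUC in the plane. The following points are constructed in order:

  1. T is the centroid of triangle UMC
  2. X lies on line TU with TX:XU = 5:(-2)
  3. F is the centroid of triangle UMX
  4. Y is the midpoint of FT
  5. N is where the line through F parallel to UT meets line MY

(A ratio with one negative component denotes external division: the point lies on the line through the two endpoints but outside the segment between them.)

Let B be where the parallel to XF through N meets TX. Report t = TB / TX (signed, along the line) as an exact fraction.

Choose coordinates M = (0, 0), U = (1, 0), C = (0, 1).
1. T is the centroid of triangle UMC ⇒ T = (1/3, 1/3)
2. X lies on line TU with TX:XU = 5:(-2) ⇒ X = (13/9, -2/9)
3. F is the centroid of triangle UMX ⇒ F = (22/27, -2/27)
4. Y is the midpoint of FT ⇒ Y = (31/54, 7/54)
5. N is where the line through F parallel to UT meets line MY ⇒ N = (62/135, 14/135)
through N parallel to XF: direction (-17/27, 4/27); meets TX at B = (49/45, -2/45)
B = T + t·(X−T) with t = 17/25

t = 17/25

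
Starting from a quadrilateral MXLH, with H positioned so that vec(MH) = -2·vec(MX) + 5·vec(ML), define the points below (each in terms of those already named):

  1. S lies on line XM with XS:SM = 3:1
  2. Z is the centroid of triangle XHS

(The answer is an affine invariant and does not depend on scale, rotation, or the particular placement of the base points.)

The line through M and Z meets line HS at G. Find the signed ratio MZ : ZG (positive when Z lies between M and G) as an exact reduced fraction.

Work in coordinates with M = (0, 0), X = (1, 0), L = (0, 1), H = (-2, 5).
1. S lies on line XM with XS:SM = 3:1 ⇒ S = (1/4, 0)
2. Z is the centroid of triangle XHS ⇒ Z = (-1/4, 5/3)
line MZ meets HS at G = (-1/8, 5/6)
Z = M + t·(G−M) with t = 2, so MZ:ZG = 2:-1

MZ:ZG = -2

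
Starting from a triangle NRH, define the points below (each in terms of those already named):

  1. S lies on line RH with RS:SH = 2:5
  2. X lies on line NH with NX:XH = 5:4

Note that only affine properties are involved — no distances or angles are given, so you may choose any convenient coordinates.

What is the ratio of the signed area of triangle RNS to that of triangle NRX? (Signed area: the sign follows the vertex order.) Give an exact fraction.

Choose coordinates N = (0, 0), R = (1, 0), H = (0, 1).
1. S lies on line RH with RS:SH = 2:5 ⇒ S = (5/7, 2/7)
2. X lies on line NH with NX:XH = 5:4 ⇒ X = (0, 5/9)
2·[RNS] = -2/7, 2·[NRX] = 5/9
[RNS]:[NRX] = -2/7:5/9 = -18/35

[RNS]:[NRX] = -18/35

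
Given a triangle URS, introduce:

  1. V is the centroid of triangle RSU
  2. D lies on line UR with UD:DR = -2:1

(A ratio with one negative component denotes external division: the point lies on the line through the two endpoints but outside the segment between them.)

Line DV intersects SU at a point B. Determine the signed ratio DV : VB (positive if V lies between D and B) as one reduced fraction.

Choose coordinates U = (0, 0), R = (1, 0), S = (0, 1).
1. V is the centroid of triangle RSU ⇒ V = (1/3, 1/3)
2. D lies on line UR with UD:DR = -2:1 ⇒ D = (2, 0)
line DV meets SU at B = (0, 2/5)
V = D + t·(B−D) with t = 5/6, so DV:VB = 5/6:1/6

DV:VB = 5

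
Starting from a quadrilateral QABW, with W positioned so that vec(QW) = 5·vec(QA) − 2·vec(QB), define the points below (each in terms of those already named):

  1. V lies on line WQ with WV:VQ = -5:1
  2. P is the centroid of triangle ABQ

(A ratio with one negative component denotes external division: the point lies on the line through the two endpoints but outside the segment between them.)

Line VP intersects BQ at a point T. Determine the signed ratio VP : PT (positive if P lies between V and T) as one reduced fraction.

Set Q = (0, 0), A = (1, 0), B = (0, 1), W = (5, -2); any affine frame gives the same invariant.
1. V lies on line WQ with WV:VQ = -5:1 ⇒ V = (-5/4, 1/2)
2. P is the centroid of triangle ABQ ⇒ P = (1/3, 1/3)
line VP meets BQ at T = (0, 7/19)
P = V + t·(T−V) with t = 19/15, so VP:PT = 19/15:-4/15

VP:PT = -19/4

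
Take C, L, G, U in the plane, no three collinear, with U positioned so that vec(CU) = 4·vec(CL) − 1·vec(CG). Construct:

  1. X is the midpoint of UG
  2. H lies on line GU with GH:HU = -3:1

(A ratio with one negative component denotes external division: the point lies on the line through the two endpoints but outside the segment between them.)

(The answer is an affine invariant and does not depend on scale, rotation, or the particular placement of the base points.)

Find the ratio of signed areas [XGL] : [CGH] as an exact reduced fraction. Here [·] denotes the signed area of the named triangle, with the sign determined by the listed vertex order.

Set C = (0, 0), L = (1, 0), G = (0, 1), U = (4, -1); any affine frame gives the same invariant.
1. X is the midpoint of UG ⇒ X = (2, 0)
2. H lies on line GU with GH:HU = -3:1 ⇒ H = (6, -2)
2·[XGL] = 1, 2·[CGH] = -6
[XGL]:[CGH] = 1:-6 = -1/6

[XGL]:[CGH] = -1/6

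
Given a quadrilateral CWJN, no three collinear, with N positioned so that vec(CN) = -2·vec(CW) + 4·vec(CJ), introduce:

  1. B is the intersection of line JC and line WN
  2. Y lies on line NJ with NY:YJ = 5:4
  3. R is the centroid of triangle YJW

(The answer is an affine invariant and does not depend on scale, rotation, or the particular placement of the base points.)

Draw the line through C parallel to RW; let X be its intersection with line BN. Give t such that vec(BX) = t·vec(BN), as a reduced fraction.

Assign C = (0, 0), W = (1, 0), J = (0, 1), N = (-2, 4) — the answer is frame-independent, so this choice is without loss of generality.
1. B is the intersection of line JC and line WN ⇒ B = (0, 4/3)
2. Y lies on line NJ with NY:YJ = 5:4 ⇒ Y = (-8/9, 7/3)
3. R is the centroid of triangle YJW ⇒ R = (1/27, 10/9)
through C parallel to RW: direction (26/27, -10/9); meets BN at X = (52/7, -60/7)
X = B + t·(N−B) with t = -26/7

t = -26/7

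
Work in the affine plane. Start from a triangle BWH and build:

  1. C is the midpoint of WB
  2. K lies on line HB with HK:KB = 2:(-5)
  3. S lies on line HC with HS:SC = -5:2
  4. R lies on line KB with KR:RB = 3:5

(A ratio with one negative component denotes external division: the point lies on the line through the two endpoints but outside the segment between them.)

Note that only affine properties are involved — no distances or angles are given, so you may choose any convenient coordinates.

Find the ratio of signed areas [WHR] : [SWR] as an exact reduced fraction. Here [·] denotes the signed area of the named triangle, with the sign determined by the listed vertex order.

[WHR]:[SWR] = -6/121

Assign B = (0, 0), W = (1, 0), H = (0, 1) — the answer is frame-independent, so this choice is without loss of generality.
1. C is the midpoint of WB ⇒ C = (1/2, 0)
2. K lies on line HB with HK:KB = 2:(-5) ⇒ K = (0, 5/3)
3. S lies on line HC with HS:SC = -5:2 ⇒ S = (5/6, -2/3)
4. R lies on line KB with KR:RB = 3:5 ⇒ R = (0, 25/24)
2·[WHR] = -1/24, 2·[SWR] = 121/144
[WHR]:[SWR] = -1/24:121/144 = -6/121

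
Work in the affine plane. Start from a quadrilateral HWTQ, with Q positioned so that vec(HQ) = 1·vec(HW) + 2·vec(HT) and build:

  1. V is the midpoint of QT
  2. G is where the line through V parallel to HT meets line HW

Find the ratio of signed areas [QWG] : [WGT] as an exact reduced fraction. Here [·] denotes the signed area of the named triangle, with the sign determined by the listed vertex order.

Work in coordinates with H = (0, 0), W = (1, 0), T = (0, 1), Q = (1, 2).
1. V is the midpoint of QT ⇒ V = (1/2, 3/2)
2. G is where the line through V parallel to HT meets line HW ⇒ G = (1/2, 0)
2·[QWG] = -1, 2·[WGT] = -1/2
[QWG]:[WGT] = -1:-1/2 = 2

[QWG]:[WGT] = 2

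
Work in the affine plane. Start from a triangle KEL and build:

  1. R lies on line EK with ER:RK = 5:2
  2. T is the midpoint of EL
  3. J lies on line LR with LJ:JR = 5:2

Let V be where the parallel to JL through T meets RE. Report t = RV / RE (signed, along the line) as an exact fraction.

Work in coordinates with K = (0, 0), E = (1, 0), L = (0, 1).
1. R lies on line EK with ER:RK = 5:2 ⇒ R = (2/7, 0)
2. T is the midpoint of EL ⇒ T = (1/2, 1/2)
3. J lies on line LR with LJ:JR = 5:2 ⇒ J = (10/49, 2/7)
through T parallel to JL: direction (-10/49, 5/7); meets RE at V = (9/14, 0)
V = R + t·(E−R) with t = 1/2

t = 1/2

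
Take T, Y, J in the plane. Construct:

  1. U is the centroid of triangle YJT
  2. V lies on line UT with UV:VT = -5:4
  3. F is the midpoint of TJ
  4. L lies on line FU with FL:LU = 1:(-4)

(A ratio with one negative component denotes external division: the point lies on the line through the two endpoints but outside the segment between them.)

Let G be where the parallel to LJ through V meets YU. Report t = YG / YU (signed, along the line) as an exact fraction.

t = 8/3

Work in coordinates with T = (0, 0), Y = (1, 0), J = (0, 1).
1. U is the centroid of triangle YJT ⇒ U = (1/3, 1/3)
2. V lies on line UT with UV:VT = -5:4 ⇒ V = (-4/3, -4/3)
3. F is the midpoint of TJ ⇒ F = (0, 1/2)
4. L lies on line FU with FL:LU = 1:(-4) ⇒ L = (-1/9, 5/9)
through V parallel to LJ: direction (1/9, 4/9); meets YU at G = (-7/9, 8/9)
G = Y + t·(U−Y) with t = 8/3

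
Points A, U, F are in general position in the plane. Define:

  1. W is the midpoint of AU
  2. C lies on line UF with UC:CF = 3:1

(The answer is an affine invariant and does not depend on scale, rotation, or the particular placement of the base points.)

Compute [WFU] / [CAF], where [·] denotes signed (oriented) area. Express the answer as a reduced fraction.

[WFU]:[CAF] = 2

Choose coordinates A = (0, 0), U = (1, 0), F = (0, 1).
1. W is the midpoint of AU ⇒ W = (1/2, 0)
2. C lies on line UF with UC:CF = 3:1 ⇒ C = (1/4, 3/4)
2·[WFU] = -1/2, 2·[CAF] = -1/4
[WFU]:[CAF] = -1/2:-1/4 = 2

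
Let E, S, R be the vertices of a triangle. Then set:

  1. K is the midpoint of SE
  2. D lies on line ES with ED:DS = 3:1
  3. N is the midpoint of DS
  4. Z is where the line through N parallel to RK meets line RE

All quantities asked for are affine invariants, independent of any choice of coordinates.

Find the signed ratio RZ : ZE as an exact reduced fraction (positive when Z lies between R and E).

Choose coordinates E = (0, 0), S = (1, 0), R = (0, 1).
1. K is the midpoint of SE ⇒ K = (1/2, 0)
2. D lies on line ES with ED:DS = 3:1 ⇒ D = (3/4, 0)
3. N is the midpoint of DS ⇒ N = (7/8, 0)
4. Z is where the line through N parallel to RK meets line RE ⇒ Z = (0, 7/4)
Z = R + t·(E−R) with t = -3/4, so RZ:ZE = t:(1−t) = -3/4:7/4

RZ:ZE = -3/7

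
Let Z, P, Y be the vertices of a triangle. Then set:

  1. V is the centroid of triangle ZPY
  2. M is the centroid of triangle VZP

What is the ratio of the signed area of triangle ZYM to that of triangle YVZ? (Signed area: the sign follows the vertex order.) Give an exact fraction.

[ZYM]:[YVZ] = 4/3

Choose coordinates Z = (0, 0), P = (1, 0), Y = (0, 1).
1. V is the centroid of triangle ZPY ⇒ V = (1/3, 1/3)
2. M is the centroid of triangle VZP ⇒ M = (4/9, 1/9)
2·[ZYM] = -4/9, 2·[YVZ] = -1/3
[ZYM]:[YVZ] = -4/9:-1/3 = 4/3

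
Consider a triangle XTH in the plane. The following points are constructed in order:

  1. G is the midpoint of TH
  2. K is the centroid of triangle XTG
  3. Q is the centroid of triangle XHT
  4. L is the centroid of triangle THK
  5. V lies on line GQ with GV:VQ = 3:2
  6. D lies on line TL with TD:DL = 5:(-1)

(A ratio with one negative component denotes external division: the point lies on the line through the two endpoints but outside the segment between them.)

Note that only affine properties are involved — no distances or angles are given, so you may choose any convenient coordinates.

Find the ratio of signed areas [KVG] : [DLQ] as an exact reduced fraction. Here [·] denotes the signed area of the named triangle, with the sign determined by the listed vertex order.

Assign X = (0, 0), T = (1, 0), H = (0, 1) — the answer is frame-independent, so this choice is without loss of generality.
1. G is the midpoint of TH ⇒ G = (1/2, 1/2)
2. K is the centroid of triangle XTG ⇒ K = (1/2, 1/6)
3. Q is the centroid of triangle XHT ⇒ Q = (1/3, 1/3)
4. L is the centroid of triangle THK ⇒ L = (1/2, 7/18)
5. V lies on line GQ with GV:VQ = 3:2 ⇒ V = (2/5, 2/5)
6. D lies on line TL with TD:DL = 5:(-1) ⇒ D = (3/8, 35/72)
2·[KVG] = -1/30, 2·[DLQ] = -5/216
[KVG]:[DLQ] = -1/30:-5/216 = 36/25

[KVG]:[DLQ] = 36/25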